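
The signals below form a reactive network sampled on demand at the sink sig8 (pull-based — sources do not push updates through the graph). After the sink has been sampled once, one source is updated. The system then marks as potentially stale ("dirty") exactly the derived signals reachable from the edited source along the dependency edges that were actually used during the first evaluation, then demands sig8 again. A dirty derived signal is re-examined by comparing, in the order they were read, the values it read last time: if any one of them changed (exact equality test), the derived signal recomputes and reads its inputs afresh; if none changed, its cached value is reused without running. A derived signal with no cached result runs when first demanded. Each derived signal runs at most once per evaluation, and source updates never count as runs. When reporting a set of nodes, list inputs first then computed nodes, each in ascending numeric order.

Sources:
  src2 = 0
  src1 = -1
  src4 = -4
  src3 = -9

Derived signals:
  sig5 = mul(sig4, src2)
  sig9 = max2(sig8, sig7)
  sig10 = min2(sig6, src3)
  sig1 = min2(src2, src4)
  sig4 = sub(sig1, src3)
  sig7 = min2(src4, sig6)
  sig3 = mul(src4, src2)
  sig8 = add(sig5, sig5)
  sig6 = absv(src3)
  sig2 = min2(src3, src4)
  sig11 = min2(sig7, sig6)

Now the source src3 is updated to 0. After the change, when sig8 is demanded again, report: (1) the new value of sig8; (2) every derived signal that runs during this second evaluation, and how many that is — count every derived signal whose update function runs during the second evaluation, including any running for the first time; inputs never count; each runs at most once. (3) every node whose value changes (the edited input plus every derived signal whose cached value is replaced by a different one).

Initial pass — values computed on the first demand:
  sig1 = min2(0, -4) = -4
  sig4 = sub(-4, -9) = 5
  sig5 = mul(5, 0) = 0
  sig8 = add(0, 0) = 0

Second demand — change propagation:
  sig4: re-runs because src3 -9->0; new result -4.
  sig5: re-runs because sig4 5->-4; new result 0 (unchanged).
  sig8: re-examined; everything it read last time is the same (sig5 unchanged, sig5 unchanged) — cache 0 kept, no run.

The important point: sig5 recomputes to an identical value, and the output ends up unchanged.

sig8 now evaluates to 0.
Run set: sig4, sig5 (2 run).
Changed values: src3, sig4.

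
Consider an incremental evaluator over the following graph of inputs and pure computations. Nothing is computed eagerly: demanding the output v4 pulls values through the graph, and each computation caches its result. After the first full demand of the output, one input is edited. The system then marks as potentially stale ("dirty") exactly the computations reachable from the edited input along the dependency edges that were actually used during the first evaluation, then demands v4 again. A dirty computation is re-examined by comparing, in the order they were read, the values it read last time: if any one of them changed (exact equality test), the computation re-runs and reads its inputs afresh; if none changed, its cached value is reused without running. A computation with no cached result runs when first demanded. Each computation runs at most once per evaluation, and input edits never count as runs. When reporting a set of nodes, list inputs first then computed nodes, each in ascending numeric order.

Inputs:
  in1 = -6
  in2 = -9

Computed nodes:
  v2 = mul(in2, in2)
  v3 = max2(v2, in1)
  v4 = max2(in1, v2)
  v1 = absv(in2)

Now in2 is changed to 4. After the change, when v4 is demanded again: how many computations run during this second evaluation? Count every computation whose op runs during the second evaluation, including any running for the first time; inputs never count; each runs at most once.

Run set: v2, v4 (2 run).

Initial pass — values computed on the first demand:
  v2 = mul(-9, -9) = 81
  v4 = max2(-6, 81) = 81

Second demand — change propagation:
  v2: re-runs because in2 -9->4; in2 -9->4; new result 16.
  v4: re-runs because v2 81->16; new result 16.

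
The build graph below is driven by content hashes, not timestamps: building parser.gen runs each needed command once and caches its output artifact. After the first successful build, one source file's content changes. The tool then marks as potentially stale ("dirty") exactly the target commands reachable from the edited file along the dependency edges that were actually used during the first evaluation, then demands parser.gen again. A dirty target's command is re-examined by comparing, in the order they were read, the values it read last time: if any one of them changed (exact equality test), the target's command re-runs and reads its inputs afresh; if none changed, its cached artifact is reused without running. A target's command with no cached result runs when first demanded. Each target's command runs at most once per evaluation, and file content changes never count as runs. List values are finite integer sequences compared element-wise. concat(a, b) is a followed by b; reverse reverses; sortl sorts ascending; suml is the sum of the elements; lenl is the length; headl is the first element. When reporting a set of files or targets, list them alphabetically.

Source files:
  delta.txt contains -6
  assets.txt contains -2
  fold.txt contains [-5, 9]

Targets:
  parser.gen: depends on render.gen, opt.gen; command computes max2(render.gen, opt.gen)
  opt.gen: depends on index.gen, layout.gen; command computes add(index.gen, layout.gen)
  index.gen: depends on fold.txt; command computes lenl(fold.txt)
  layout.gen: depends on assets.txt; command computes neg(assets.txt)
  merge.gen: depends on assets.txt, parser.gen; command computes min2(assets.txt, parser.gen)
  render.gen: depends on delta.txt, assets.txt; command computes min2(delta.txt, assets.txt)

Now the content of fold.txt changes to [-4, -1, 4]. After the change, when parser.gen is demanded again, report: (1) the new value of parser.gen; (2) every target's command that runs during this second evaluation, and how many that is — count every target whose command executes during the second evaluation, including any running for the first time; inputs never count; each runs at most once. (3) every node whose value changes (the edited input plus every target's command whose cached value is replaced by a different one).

Initial pass — values computed on the first demand:
  index.gen = lenl([-5, 9]) = 2
  layout.gen = neg(-2) = 2
  opt.gen = add(2, 2) = 4
  render.gen = min2(-6, -2) = -6
  parser.gen = max2(-6, 4) = 4

Second demand — change propagation:
  index.gen: re-runs because fold.txt [-5, 9]->[-4, -1, 4]; new result 3.
  opt.gen: re-runs because index.gen 2->3; new result 5.
  parser.gen: re-runs because opt.gen 4->5; new result 5.

parser.gen now evaluates to 5.
Run set: index.gen, opt.gen, parser.gen (3 run).
Changed values: fold.txt, index.gen, opt.gen, parser.gen.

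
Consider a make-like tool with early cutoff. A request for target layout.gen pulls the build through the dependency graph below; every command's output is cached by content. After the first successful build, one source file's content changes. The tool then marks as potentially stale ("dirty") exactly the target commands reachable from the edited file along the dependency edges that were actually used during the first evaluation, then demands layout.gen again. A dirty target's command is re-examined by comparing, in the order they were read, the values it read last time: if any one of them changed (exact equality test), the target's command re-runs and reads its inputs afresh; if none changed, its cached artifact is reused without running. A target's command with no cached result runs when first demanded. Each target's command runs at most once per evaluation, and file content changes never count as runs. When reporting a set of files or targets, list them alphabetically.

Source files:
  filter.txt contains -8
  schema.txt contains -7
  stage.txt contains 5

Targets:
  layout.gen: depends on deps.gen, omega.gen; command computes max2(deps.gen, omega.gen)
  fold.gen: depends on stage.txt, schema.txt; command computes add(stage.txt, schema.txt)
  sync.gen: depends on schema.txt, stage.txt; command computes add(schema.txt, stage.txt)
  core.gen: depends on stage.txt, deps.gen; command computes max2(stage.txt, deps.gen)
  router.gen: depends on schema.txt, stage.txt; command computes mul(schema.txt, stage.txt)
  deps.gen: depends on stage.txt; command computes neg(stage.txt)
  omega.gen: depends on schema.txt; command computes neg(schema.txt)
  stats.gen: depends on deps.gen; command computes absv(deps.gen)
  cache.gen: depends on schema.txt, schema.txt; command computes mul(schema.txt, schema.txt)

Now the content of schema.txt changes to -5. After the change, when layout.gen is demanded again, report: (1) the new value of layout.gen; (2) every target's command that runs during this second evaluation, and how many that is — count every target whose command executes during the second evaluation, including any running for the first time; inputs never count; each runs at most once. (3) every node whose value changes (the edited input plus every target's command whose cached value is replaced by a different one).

First demand of the output computes:
  deps.gen = neg(5) = -5
  omega.gen = neg(-7) = 7
  layout.gen = max2(-5, 7) = 7

After the edit, cleaning proceeds:
  omega.gen: a read changed (schema.txt -7->-5) — executes, giving 5.
  layout.gen: a read changed (omega.gen 7->5) — executes, giving 5.

Demanding layout.gen again yields 5.
2 target commands run: layout.gen, omega.gen.
The nodes whose values change: layout.gen, omega.gen, schema.txt.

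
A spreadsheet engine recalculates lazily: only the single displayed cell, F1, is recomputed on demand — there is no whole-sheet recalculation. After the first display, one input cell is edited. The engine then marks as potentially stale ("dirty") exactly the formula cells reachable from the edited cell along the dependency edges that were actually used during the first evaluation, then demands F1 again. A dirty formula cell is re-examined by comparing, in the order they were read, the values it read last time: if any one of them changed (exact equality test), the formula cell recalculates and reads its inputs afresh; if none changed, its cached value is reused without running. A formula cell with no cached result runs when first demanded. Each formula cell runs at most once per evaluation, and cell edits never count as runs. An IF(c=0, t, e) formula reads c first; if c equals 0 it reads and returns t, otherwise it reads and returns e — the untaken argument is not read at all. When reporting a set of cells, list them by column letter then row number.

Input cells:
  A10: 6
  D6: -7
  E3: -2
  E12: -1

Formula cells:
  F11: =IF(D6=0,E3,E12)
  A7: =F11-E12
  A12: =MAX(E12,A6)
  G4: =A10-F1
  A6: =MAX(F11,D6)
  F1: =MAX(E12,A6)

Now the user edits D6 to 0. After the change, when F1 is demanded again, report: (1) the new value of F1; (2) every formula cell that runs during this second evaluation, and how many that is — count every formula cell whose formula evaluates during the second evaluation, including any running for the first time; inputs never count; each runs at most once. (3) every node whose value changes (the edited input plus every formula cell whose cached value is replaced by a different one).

First evaluation (everything demanded from the output):
  F11 = IF(D6=0: D6=-7 -> else branch E12) = -1
  A6 = MAX(-1, -7) = -1
  F1 = MAX(-1, -1) = -1

Propagation after the edit:
  F11: runs — D6 -7->0; result -2.
  A6: runs — F11 -1->-2; D6 -7->0; result 0.
  F1: runs — A6 -1->0; result 0.

New value of F1: 0.
Formula cells that run: A6, F1, F11 — 3 in total.
Values that change: A6, D6, F1, F11.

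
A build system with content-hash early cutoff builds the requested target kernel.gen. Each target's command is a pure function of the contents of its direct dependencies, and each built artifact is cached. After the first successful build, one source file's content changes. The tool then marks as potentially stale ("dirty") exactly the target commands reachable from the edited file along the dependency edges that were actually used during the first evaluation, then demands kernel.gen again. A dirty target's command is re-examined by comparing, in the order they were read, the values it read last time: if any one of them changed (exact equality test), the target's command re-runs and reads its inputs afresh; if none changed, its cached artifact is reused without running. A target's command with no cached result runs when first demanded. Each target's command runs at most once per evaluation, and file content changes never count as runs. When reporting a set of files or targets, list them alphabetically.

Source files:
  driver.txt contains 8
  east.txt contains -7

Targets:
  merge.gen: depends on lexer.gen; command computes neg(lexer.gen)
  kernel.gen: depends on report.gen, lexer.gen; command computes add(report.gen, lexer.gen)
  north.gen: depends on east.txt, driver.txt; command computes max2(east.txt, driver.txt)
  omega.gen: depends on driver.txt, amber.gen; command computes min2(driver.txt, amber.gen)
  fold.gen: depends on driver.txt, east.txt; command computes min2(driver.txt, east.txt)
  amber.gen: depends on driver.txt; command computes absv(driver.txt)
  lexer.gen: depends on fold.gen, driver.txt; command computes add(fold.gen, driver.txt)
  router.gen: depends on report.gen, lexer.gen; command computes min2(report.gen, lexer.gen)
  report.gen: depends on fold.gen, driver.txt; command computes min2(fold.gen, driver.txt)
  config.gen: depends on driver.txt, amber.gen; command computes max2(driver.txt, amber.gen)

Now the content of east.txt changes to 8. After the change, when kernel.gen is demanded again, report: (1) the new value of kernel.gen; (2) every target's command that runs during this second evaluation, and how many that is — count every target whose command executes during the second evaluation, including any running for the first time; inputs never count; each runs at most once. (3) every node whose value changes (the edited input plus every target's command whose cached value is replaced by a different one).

New value of kernel.gen: 24.
Target commands that run: fold.gen, kernel.gen, lexer.gen, report.gen — 4 in total.
Values that change: east.txt, fold.gen, kernel.gen, lexer.gen, report.gen.

First evaluation (everything demanded from the output):
  fold.gen = min2(8, -7) = -7
  lexer.gen = add(-7, 8) = 1
  report.gen = min2(-7, 8) = -7
  kernel.gen = add(-7, 1) = -6

Propagation after the edit:
  fold.gen: runs — east.txt -7->8; result 8.
  lexer.gen: runs — fold.gen -7->8; result 16.
  report.gen: runs — fold.gen -7->8; result 8.
  kernel.gen: runs — report.gen -7->8; lexer.gen 1->16; result 24.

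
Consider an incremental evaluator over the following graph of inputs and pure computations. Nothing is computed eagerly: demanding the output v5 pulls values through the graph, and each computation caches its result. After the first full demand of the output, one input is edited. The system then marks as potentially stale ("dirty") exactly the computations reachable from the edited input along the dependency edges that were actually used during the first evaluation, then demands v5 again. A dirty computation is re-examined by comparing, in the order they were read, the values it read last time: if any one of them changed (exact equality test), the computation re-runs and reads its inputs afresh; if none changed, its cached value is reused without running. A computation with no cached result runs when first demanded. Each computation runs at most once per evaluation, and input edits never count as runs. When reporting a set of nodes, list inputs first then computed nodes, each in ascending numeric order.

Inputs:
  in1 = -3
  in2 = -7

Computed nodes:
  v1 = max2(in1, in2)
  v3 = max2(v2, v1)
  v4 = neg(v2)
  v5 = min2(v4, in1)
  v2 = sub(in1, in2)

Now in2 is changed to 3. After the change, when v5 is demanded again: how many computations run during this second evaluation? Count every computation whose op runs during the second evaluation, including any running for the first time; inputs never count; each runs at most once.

Initial pass — values computed on the first demand:
  v2 = sub(-3, -7) = 4
  v4 = neg(4) = -4
  v5 = min2(-4, -3) = -4

Second demand — change propagation:
  v2: re-runs because in2 -7->3; new result -6.
  v4: re-runs because v2 4->-6; new result 6.
  v5: re-runs because v4 -4->6; new result -3.

Run set: v2, v4, v5 (3 run).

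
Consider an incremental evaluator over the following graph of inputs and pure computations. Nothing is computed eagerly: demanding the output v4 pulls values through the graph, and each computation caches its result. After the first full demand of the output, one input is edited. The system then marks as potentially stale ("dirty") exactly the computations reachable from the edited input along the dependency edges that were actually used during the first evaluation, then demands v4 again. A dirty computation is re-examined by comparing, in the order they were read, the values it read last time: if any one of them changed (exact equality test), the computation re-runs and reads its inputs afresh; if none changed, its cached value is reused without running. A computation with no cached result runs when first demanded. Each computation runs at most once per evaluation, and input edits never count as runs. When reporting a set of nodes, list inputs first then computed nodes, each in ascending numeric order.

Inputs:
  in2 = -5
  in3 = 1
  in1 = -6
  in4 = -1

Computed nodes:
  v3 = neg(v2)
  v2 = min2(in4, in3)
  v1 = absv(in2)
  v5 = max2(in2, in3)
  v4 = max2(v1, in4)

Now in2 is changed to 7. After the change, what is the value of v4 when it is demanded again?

v4 now evaluates to 7.

Initial pass — values computed on the first demand:
  v1 = absv(-5) = 5
  v4 = max2(5, -1) = 5

Second demand — change propagation:
  v1: re-runs because in2 -5->7; new result 7.
  v4: re-runs because v1 5->7; new result 7.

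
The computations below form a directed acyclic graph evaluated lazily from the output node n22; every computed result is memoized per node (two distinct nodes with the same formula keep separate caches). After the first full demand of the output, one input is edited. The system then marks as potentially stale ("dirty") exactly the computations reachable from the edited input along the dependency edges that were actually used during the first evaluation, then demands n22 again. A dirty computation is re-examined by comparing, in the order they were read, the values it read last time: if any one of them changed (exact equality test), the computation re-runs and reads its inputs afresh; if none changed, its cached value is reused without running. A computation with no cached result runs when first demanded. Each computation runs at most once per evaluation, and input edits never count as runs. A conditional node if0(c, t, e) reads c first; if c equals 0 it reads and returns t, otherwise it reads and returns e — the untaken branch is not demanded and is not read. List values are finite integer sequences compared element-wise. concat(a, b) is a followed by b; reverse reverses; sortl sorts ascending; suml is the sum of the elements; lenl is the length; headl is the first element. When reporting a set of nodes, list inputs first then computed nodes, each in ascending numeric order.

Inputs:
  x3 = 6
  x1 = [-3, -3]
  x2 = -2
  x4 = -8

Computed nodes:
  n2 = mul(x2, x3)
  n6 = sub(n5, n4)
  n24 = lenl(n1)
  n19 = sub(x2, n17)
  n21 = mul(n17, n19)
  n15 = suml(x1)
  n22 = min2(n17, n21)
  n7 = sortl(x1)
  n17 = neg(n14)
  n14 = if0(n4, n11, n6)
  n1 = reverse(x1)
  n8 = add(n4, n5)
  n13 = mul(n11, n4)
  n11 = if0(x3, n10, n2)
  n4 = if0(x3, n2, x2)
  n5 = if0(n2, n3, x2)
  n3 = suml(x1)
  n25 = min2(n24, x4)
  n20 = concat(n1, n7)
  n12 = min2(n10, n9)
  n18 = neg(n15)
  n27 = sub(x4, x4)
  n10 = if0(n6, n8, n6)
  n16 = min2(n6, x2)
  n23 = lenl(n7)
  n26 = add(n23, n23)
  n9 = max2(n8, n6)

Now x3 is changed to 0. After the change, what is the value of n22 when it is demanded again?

Demanding n22 again yields -48.
Note the branch switch — n3, n10, n11 had no cache and run now for the first time.

First demand of the output computes:
  n2 = mul(-2, 6) = -12
  n4 = if0(x3=6 -> else branch x2) = -2
  n5 = if0(n2=-12 -> else branch x2) = -2
  n6 = sub(-2, -2) = 0
  n14 = if0(n4=-2 -> else branch n6) = 0
  n17 = neg(0) = 0
  n19 = sub(-2, 0) = -2
  n21 = mul(0, -2) = 0
  n22 = min2(0, 0) = 0

After the edit, cleaning proceeds:
  n2: a read changed (x3 6->0) — executes, giving 0.
  n3: had never run; runs now, result -6.
  n4: a read changed (x3 6->0) — executes, giving 0.
  n5: a read changed (n2 -12->0) — executes, giving -6.
  n6: a read changed (n5 -2->-6; n4 -2->0) — executes, giving -6.
  n10: had never run; runs now, result -6.
  n11: had never run; runs now, result -6.
  n14: a read changed (n4 -2->0; n6 0->-6) — executes, giving -6.
  n17: a read changed (n14 0->-6) — executes, giving 6.
  n19: a read changed (n17 0->6) — executes, giving -8.
  n21: a read changed (n17 0->6; n19 -2->-8) — executes, giving -48.
  n22: a read changed (n17 0->6; n21 0->-48) — executes, giving -48.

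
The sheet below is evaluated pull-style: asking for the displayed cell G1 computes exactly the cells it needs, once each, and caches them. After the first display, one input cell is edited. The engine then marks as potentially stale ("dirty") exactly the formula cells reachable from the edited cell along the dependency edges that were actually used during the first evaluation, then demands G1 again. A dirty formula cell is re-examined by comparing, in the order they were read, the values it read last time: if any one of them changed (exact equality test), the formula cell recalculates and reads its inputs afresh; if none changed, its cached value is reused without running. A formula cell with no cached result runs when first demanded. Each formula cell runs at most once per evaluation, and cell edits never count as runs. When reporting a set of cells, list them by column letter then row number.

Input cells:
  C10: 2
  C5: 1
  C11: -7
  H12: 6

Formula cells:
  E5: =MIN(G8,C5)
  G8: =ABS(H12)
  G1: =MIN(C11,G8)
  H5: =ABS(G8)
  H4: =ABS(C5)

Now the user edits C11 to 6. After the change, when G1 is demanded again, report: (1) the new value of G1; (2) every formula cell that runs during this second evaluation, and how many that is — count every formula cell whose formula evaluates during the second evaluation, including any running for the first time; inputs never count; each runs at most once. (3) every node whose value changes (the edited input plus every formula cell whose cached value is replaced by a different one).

First demand of the output computes:
  G8 = ABS(6) = 6
  G1 = MIN(-7, 6) = -7

After the edit, cleaning proceeds:
  G1: a read changed (C11 -7->6) — executes, giving 6.

Demanding G1 again yields 6.
1 formula cells run: G1.
The nodes whose values change: C11, G1.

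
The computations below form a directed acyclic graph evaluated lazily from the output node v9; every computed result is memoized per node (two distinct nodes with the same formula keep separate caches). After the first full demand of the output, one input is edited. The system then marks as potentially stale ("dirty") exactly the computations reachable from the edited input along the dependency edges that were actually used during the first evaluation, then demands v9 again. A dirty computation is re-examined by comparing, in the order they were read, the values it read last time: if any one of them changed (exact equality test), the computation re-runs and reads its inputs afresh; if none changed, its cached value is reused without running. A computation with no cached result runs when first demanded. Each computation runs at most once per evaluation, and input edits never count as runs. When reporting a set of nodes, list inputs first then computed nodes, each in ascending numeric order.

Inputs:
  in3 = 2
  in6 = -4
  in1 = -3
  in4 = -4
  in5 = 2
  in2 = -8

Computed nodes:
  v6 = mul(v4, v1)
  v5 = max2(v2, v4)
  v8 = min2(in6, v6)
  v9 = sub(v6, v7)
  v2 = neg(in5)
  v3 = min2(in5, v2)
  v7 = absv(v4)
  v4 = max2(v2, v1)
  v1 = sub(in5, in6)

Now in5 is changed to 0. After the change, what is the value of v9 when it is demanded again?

Demanding v9 again yields 12.

First demand of the output computes:
  v1 = sub(2, -4) = 6
  v2 = neg(2) = -2
  v4 = max2(-2, 6) = 6
  v6 = mul(6, 6) = 36
  v7 = absv(6) = 6
  v9 = sub(36, 6) = 30

After the edit, cleaning proceeds:
  v1: a read changed (in5 2->0) — executes, giving 4.
  v2: a read changed (in5 2->0) — executes, giving 0.
  v4: a read changed (v2 -2->0; v1 6->4) — executes, giving 4.
  v6: a read changed (v4 6->4; v1 6->4) — executes, giving 16.
  v7: a read changed (v4 6->4) — executes, giving 4.
  v9: a read changed (v6 36->16; v7 6->4) — executes, giving 12.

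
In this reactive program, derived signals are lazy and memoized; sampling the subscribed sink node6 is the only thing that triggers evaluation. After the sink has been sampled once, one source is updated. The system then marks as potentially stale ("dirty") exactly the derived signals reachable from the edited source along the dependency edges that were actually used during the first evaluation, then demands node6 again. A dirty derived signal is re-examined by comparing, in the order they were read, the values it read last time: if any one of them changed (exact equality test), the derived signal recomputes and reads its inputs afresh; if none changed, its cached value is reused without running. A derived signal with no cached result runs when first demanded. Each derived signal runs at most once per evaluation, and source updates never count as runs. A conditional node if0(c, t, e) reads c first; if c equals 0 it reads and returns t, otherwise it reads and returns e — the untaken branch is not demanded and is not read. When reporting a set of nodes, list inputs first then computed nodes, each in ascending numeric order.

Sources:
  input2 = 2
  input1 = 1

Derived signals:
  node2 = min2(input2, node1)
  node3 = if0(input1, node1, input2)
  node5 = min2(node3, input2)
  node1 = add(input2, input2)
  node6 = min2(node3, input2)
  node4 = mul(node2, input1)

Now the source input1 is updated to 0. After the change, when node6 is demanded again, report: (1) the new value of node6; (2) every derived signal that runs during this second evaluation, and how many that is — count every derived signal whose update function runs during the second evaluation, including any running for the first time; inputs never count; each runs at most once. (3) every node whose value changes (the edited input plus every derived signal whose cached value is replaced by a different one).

Demanding node6 again yields 2.
3 derived signals run: node1, node3, node6.
The nodes whose values change: input1, node3.
Note the branch switch — node1 had no cache and runs now for the first time.

First demand of the output computes:
  node3 = if0(input1=1 -> else branch input2) = 2
  node6 = min2(2, 2) = 2

After the edit, cleaning proceeds:
  node1: had never run; runs now, result 4.
  node3: a read changed (input1 1->0) — executes, giving 4.
  node6: a read changed (node3 2->4) — executes, giving 2 — identical to its old value.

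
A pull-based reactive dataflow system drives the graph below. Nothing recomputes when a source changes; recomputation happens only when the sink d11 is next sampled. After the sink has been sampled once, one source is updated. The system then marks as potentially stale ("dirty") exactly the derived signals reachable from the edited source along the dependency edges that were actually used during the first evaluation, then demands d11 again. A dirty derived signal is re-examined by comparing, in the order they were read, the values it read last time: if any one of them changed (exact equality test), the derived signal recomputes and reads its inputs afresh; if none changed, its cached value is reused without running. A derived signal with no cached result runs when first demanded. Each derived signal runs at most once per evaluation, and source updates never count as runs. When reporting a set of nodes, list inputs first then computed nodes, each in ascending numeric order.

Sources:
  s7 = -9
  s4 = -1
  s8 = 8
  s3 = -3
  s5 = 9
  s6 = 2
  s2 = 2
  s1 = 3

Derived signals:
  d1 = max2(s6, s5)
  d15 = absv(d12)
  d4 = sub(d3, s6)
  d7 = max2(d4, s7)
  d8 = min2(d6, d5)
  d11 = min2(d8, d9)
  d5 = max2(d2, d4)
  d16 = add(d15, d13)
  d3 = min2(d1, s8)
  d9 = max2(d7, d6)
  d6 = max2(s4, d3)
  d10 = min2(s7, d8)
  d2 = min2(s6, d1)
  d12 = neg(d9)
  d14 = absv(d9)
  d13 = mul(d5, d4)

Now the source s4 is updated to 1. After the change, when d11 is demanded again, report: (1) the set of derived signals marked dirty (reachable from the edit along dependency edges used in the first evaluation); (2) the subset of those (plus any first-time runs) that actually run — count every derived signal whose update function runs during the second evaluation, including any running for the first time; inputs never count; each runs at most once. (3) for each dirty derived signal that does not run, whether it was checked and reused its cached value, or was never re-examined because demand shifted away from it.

First evaluation (everything demanded from the output):
  d1 = max2(2, 9) = 9
  d2 = min2(2, 9) = 2
  d3 = min2(9, 8) = 8
  d4 = sub(8, 2) = 6
  d5 = max2(2, 6) = 6
  d6 = max2(-1, 8) = 8
  d7 = max2(6, -9) = 6
  d8 = min2(8, 6) = 6
  d9 = max2(6, 8) = 8
  d11 = min2(6, 8) = 6

Propagation after the edit:
  d6: runs — s4 -1->1; result 8 (same value as before).
  d8: checked — values it read are unchanged (d6 unchanged, d5 unchanged); reused cached 6 without running.
  d9: checked — values it read are unchanged (d7 unchanged, d6 unchanged); reused cached 8 without running.
  d11: checked — values it read are unchanged (d8 unchanged, d9 unchanged); reused cached 6 without running.

Key observation: the change is absorbed at d6 — it re-runs but produces the same value, and the output's value is unchanged.

Marked dirty: d6, d8, d9, d11.
Derived signals that run: d6 — 1 in total.
Checked but reused from cache: d8, d9, d11.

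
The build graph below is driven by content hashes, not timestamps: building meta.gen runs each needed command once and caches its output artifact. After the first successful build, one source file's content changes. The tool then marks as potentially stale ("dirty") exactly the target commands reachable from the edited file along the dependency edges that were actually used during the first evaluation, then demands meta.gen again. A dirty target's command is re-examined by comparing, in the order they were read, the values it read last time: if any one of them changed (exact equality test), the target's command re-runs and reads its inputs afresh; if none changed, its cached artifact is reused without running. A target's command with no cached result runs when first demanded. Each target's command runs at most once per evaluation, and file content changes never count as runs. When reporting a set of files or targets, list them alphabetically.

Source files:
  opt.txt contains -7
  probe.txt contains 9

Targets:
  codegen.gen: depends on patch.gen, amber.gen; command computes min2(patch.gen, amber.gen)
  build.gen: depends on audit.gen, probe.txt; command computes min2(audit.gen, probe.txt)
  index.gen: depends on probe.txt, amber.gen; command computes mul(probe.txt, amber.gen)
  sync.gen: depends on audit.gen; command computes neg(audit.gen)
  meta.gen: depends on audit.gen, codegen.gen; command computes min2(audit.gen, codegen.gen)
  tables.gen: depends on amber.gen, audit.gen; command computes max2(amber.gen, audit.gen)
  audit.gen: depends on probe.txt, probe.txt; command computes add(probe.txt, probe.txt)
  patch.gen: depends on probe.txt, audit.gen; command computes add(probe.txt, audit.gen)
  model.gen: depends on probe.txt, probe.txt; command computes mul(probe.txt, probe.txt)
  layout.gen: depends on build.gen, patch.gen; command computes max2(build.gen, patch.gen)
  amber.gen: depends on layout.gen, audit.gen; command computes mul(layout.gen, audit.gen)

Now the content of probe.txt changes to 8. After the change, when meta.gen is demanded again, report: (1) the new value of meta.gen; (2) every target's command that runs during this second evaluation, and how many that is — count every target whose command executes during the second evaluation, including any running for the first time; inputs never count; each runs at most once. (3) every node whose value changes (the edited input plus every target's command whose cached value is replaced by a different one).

meta.gen now evaluates to 16.
Run set: amber.gen, audit.gen, build.gen, codegen.gen, layout.gen, meta.gen, patch.gen (7 run).
Changed values: amber.gen, audit.gen, build.gen, codegen.gen, layout.gen, meta.gen, patch.gen, probe.txt.

Initial pass — values computed on the first demand:
  audit.gen = add(9, 9) = 18
  build.gen = min2(18, 9) = 9
  patch.gen = add(9, 18) = 27
  layout.gen = max2(9, 27) = 27
  amber.gen = mul(27, 18) = 486
  codegen.gen = min2(27, 486) = 27
  meta.gen = min2(18, 27) = 18

Second demand — change propagation:
  audit.gen: re-runs because probe.txt 9->8; probe.txt 9->8; new result 16.
  build.gen: re-runs because audit.gen 18->16; probe.txt 9->8; new result 8.
  patch.gen: re-runs because probe.txt 9->8; audit.gen 18->16; new result 24.
  layout.gen: re-runs because build.gen 9->8; patch.gen 27->24; new result 24.
  amber.gen: re-runs because layout.gen 27->24; audit.gen 18->16; new result 384.
  codegen.gen: re-runs because patch.gen 27->24; amber.gen 486->384; new result 24.
  meta.gen: re-runs because audit.gen 18->16; codegen.gen 27->24; new result 16.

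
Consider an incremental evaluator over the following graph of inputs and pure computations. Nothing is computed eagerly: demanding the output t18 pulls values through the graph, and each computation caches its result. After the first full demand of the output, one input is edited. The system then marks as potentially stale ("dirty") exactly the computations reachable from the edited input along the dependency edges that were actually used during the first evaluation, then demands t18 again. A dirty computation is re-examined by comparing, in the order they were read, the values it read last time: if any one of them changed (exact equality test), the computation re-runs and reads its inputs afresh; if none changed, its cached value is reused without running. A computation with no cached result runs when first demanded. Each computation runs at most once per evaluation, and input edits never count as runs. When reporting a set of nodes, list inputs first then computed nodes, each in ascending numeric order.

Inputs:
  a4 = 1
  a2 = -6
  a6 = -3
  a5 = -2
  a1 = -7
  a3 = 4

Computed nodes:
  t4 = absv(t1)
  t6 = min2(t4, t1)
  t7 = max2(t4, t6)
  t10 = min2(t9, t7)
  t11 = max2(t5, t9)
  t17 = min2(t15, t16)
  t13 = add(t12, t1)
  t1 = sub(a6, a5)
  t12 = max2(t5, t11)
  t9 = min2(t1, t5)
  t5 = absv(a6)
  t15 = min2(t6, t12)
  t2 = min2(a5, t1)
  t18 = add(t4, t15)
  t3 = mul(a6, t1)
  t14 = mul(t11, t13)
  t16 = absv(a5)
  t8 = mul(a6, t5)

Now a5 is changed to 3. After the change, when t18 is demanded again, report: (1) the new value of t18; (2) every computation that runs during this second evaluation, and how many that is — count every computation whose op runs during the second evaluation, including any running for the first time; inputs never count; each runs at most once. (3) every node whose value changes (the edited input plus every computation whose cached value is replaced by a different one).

t18 now evaluates to 0.
Run set: t1, t4, t6, t9, t11, t15, t18 (7 run).
Changed values: a5, t1, t4, t6, t9, t15.
The important point: at t12 every value read last time is unchanged, so the dirty flag clears without a run.

Initial pass — values computed on the first demand:
  t1 = sub(-3, -2) = -1
  t4 = absv(-1) = 1
  t5 = absv(-3) = 3
  t6 = min2(1, -1) = -1
  t9 = min2(-1, 3) = -1
  t11 = max2(3, -1) = 3
  t12 = max2(3, 3) = 3
  t15 = min2(-1, 3) = -1
  t18 = add(1, -1) = 0

Second demand — change propagation:
  t1: re-runs because a5 -2->3; new result -6.
  t4: re-runs because t1 -1->-6; new result 6.
  t6: re-runs because t4 1->6; t1 -1->-6; new result -6.
  t9: re-runs because t1 -1->-6; new result -6.
  t11: re-runs because t9 -1->-6; new result 3 (unchanged).
  t12: re-examined; everything it read last time is the same (t5 unchanged, t11 unchanged) — cache 3 kept, no run.
  t15: re-runs because t6 -1->-6; new result -6.
  t18: re-runs because t4 1->6; t15 -1->-6; new result 0 (unchanged).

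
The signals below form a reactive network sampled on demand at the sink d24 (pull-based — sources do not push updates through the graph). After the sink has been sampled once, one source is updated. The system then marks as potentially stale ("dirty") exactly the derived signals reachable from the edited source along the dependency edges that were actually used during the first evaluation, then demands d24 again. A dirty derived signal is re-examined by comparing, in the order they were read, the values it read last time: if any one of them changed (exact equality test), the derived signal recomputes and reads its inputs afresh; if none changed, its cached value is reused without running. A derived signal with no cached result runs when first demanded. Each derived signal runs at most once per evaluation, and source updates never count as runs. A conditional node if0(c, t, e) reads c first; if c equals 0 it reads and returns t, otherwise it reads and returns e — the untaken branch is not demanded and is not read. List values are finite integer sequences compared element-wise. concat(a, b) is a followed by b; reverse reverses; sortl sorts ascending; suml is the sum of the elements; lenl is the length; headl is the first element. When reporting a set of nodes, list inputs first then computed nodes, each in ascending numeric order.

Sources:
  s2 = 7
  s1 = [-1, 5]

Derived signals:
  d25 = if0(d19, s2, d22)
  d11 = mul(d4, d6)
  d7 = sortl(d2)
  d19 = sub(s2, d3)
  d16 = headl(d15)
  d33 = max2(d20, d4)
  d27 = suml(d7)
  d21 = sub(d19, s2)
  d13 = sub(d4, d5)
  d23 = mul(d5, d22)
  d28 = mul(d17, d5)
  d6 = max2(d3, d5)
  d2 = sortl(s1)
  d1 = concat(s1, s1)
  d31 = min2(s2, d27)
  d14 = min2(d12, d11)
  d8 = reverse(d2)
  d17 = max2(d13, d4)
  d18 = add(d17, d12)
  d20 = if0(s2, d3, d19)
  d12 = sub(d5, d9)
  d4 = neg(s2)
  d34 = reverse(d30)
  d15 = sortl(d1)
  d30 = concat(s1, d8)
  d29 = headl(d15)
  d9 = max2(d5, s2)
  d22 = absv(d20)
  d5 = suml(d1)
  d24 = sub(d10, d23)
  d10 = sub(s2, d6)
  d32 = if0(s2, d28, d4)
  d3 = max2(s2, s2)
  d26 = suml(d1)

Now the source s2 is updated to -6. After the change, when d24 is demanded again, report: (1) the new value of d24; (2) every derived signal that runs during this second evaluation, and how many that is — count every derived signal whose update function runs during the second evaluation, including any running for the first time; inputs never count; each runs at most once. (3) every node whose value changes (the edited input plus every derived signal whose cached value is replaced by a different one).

d24 now evaluates to -14.
Run set: d3, d6, d10, d19, d20, d24 (6 run).
Changed values: s2, d3, d10, d24.
The important point: at d22 every value read last time is unchanged, so the dirty flag clears without a run.

Initial pass — values computed on the first demand:
  d1 = concat([-1, 5], [-1, 5]) = [-1, 5, -1, 5]
  d3 = max2(7, 7) = 7
  d5 = suml([-1, 5, -1, 5]) = 8
  d6 = max2(7, 8) = 8
  d10 = sub(7, 8) = -1
  d19 = sub(7, 7) = 0
  d20 = if0(s2=7 -> else branch d19) = 0
  d22 = absv(0) = 0
  d23 = mul(8, 0) = 0
  d24 = sub(-1, 0) = -1

Second demand — change propagation:
  d3: re-runs because s2 7->-6; s2 7->-6; new result -6.
  d6: re-runs because d3 7->-6; new result 8 (unchanged).
  d10: re-runs because s2 7->-6; new result -14.
  d19: re-runs because s2 7->-6; d3 7->-6; new result 0 (unchanged).
  d20: re-runs because s2 7->-6; new result 0 (unchanged).
  d22: re-examined; everything it read last time is the same (d20 unchanged) — cache 0 kept, no run.
  d23: re-examined; everything it read last time is the same (d5 unchanged, d22 unchanged) — cache 0 kept, no run.
  d24: re-runs because d10 -1->-14; new result -14.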